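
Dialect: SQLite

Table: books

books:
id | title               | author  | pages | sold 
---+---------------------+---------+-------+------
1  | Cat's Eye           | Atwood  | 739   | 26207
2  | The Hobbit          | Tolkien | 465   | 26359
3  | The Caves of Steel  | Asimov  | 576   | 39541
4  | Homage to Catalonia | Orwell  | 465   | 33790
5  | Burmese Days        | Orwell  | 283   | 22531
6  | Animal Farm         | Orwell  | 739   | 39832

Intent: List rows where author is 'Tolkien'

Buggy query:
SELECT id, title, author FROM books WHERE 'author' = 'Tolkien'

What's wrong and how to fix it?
Bug: Single quotes denote string literals in SQL; the column name is being compared as a constant string

Fix: Reference the column as author without single quotes

Corrected query:
SELECT id, title, author FROM books WHERE author = 'Tolkien'

Result:
id | title      | author 
---+------------+--------
2  | The Hobbit | Tolkien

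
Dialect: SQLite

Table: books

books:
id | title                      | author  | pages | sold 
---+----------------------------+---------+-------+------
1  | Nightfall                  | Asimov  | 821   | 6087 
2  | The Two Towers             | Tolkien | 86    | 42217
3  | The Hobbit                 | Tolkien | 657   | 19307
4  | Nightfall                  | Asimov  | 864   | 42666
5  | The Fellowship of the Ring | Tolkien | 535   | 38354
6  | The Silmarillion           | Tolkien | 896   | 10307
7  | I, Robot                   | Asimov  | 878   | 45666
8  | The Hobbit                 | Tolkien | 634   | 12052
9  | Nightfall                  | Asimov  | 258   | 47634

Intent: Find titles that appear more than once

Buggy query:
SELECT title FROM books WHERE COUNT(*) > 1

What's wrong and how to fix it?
Bug: COUNT(*) is an aggregate and cannot be used in WHERE

Fix: GROUP BY title, then filter groups with HAVING COUNT(*) > 1

Corrected query:
SELECT title FROM books GROUP BY title HAVING COUNT(*) > 1

Result:
title     
----------
Nightfall 
The Hobbit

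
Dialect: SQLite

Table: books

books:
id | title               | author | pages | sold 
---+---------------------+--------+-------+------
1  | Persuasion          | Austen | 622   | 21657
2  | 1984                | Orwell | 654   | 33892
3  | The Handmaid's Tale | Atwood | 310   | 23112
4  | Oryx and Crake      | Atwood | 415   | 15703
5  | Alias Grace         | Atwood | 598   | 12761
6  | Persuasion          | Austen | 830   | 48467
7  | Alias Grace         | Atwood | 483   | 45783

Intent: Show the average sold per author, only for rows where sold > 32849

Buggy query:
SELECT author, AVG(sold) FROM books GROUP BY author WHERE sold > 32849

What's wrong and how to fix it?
Bug: Row-level WHERE must come before GROUP BY in the clause order

Fix: Place WHERE between FROM and GROUP BY

Corrected query:
SELECT author, AVG(sold) FROM books WHERE sold > 32849 GROUP BY author

Result:
author | AVG(sold)
-------+----------
Atwood | 45783    
Austen | 48467    
Orwell | 33892    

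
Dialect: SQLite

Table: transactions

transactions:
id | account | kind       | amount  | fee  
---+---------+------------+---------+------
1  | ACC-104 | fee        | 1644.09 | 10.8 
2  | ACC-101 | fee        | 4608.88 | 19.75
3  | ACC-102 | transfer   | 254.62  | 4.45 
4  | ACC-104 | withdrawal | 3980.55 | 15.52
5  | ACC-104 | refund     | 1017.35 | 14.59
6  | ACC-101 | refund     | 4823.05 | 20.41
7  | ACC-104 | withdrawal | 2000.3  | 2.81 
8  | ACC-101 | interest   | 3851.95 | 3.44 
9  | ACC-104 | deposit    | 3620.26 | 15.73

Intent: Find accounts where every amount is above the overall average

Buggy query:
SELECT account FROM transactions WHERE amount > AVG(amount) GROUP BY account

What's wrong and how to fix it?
Bug: AVG() is an aggregate; it can't sit directly in WHERE

Fix: Use a subquery for AVG and a HAVING MIN(...) filter so the condition holds for every row in the group

Corrected query:
SELECT account FROM transactions GROUP BY account HAVING MIN(amount) > (SELECT AVG(amount) FROM transactions)

Result:
account
-------
ACC-101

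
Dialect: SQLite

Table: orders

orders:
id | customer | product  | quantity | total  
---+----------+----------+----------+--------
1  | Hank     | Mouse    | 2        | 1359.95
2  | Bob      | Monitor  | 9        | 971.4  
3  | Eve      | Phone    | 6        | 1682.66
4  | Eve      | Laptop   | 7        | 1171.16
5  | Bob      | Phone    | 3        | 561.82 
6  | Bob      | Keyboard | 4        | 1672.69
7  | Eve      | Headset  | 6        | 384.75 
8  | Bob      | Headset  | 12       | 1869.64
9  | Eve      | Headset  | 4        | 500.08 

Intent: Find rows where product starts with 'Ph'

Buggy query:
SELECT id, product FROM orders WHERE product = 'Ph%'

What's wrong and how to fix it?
Bug: '=' compares the literal string including the % character; pattern matching needs LIKE

Fix: Use LIKE for wildcard pattern matching

Corrected query:
SELECT id, product FROM orders WHERE product LIKE 'Ph%'

Result:
id | product
---+--------
3  | Phone  
5  | Phone  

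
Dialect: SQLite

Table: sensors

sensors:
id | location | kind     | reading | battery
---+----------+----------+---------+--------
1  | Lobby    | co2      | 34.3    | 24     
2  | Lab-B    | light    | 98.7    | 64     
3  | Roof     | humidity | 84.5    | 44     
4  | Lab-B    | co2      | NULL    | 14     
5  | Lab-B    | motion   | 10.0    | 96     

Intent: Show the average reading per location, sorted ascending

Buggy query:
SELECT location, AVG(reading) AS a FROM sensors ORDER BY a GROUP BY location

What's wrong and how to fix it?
Bug: GROUP BY must precede ORDER BY

Fix: Reorder: SELECT … FROM … GROUP BY … ORDER BY …

Corrected query:
SELECT location, AVG(reading) AS a FROM sensors GROUP BY location ORDER BY a

Result:
location | a    
---------+------
Lobby    | 34.3 
Lab-B    | 54.35
Roof     | 84.5 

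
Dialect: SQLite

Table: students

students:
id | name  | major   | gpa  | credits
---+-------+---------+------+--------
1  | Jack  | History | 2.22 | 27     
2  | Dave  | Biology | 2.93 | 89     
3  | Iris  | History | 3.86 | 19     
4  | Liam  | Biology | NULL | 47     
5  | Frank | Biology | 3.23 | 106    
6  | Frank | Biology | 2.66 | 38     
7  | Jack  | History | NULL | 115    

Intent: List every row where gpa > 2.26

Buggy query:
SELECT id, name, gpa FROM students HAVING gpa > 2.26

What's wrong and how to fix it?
Bug: This is a non-aggregate query (no GROUP BY, no aggregates), so in SQLite the HAVING clause is invalid here; a row-level condition belongs in WHERE

Fix: Replace HAVING with WHERE since the condition applies to individual rows

Corrected query:
SELECT id, name, gpa FROM students WHERE gpa > 2.26

Result:
id | name  | gpa 
---+-------+-----
2  | Dave  | 2.93
3  | Iris  | 3.86
5  | Frank | 3.23
6  | Frank | 2.66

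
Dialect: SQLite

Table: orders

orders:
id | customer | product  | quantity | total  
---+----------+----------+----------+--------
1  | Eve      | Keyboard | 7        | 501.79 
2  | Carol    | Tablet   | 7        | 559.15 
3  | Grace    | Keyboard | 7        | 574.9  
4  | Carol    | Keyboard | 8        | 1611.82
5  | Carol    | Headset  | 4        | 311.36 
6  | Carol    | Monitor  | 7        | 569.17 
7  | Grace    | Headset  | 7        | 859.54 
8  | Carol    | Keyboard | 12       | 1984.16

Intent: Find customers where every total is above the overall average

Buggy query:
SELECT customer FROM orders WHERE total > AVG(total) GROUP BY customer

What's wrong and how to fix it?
Bug: AVG() is an aggregate; it can't sit directly in WHERE

Fix: Use a subquery for AVG and a HAVING MIN(...) filter so the condition holds for every row in the group

Corrected query:
SELECT customer FROM orders GROUP BY customer HAVING MIN(total) > (SELECT AVG(total) FROM orders)

Result:
(no rows)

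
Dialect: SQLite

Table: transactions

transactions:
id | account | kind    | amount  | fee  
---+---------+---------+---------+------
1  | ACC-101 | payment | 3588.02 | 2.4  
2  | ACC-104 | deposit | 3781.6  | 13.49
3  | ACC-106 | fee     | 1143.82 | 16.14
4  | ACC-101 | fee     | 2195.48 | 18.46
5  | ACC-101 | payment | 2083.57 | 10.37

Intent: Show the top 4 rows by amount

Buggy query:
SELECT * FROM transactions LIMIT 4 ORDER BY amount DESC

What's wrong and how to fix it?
Bug: ORDER BY cannot follow LIMIT; LIMIT is the final clause

Fix: Sort with ORDER BY, then apply LIMIT

Corrected query:
SELECT * FROM transactions ORDER BY amount DESC LIMIT 4

Result:
id | account | kind    | amount  | fee  
---+---------+---------+---------+------
2  | ACC-104 | deposit | 3781.6  | 13.49
1  | ACC-101 | payment | 3588.02 | 2.4  
4  | ACC-101 | fee     | 2195.48 | 18.46
5  | ACC-101 | payment | 2083.57 | 10.37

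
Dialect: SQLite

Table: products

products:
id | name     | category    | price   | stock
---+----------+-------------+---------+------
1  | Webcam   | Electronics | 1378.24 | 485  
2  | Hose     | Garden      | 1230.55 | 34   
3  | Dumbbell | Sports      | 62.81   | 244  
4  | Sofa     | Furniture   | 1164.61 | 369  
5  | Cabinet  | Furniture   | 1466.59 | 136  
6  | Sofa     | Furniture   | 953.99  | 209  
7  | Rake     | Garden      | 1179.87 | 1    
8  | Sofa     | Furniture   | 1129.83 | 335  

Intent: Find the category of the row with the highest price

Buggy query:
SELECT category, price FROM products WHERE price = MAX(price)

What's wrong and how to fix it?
Bug: MAX(price) is an aggregate and cannot be used directly in WHERE

Fix: Wrap MAX in a scalar subquery so WHERE compares against a single value

Corrected query:
SELECT category, price FROM products WHERE price = (SELECT MAX(price) FROM products)

Result:
category  | price  
----------+--------
Furniture | 1466.59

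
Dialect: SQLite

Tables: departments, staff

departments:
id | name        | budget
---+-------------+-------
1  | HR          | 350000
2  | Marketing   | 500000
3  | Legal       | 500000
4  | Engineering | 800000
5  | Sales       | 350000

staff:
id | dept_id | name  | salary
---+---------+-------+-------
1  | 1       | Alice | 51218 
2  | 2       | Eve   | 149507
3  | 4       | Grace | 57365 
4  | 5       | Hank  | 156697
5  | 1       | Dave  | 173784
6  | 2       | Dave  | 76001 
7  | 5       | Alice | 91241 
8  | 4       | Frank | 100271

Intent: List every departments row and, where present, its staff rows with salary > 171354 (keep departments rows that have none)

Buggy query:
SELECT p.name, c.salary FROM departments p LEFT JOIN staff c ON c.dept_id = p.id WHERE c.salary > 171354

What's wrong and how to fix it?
Bug: A WHERE condition on the right-hand table after LEFT JOIN drops unmatched parents

Fix: Move the right-table condition into the ON clause so unmatched parents are kept

Corrected query:
SELECT p.name, c.salary FROM departments p LEFT JOIN staff c ON c.dept_id = p.id AND c.salary > 171354

Result:
name        | salary
------------+-------
HR          | 173784
Marketing   | NULL  
Legal       | NULL  
Engineering | NULL  
Sales       | NULL  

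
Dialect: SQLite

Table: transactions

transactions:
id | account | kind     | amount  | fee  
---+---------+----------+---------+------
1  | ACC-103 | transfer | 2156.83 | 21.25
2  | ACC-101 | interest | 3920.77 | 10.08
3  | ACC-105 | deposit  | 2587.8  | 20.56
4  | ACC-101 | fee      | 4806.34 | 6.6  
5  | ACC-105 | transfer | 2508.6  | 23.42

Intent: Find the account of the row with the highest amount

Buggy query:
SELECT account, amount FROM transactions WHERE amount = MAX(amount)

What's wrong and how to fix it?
Bug: WHERE is evaluated per row; an aggregate over the whole table isn't defined there

Fix: Wrap MAX in a scalar subquery so WHERE compares against a single value

Corrected query:
SELECT account, amount FROM transactions WHERE amount = (SELECT MAX(amount) FROM transactions)

Result:
account | amount 
--------+--------
ACC-101 | 4806.34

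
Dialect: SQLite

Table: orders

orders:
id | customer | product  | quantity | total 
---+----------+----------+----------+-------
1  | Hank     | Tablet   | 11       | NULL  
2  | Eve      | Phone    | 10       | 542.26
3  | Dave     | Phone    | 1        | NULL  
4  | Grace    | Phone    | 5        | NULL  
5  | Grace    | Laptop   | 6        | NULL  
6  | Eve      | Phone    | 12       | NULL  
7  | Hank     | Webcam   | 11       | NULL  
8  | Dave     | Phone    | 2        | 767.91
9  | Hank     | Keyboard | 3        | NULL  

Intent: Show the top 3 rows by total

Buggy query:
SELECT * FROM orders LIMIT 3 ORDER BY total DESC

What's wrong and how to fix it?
Bug: LIMIT must come after ORDER BY

Fix: Swap the clauses: ORDER BY first, then LIMIT

Corrected query:
SELECT * FROM orders ORDER BY total DESC LIMIT 3

Result:
id | customer | product | quantity | total 
---+----------+---------+----------+-------
8  | Dave     | Phone   | 2        | 767.91
2  | Eve      | Phone   | 10       | 542.26
1  | Hank     | Tablet  | 11       | NULL  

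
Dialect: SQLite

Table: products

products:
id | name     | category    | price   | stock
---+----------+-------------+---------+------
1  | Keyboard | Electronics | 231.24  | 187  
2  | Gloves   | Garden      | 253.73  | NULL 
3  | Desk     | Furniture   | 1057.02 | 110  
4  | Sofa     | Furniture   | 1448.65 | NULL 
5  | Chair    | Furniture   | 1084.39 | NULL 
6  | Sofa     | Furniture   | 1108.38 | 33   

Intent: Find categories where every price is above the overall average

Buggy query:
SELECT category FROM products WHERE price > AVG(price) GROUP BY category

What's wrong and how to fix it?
Bug: WHERE evaluates per row before aggregation, so AVG() is unavailable

Fix: Use a subquery for AVG and a HAVING MIN(...) filter so the condition holds for every row in the group

Corrected query:
SELECT category FROM products GROUP BY category HAVING MIN(price) > (SELECT AVG(price) FROM products)

Result:
category 
---------
Furniture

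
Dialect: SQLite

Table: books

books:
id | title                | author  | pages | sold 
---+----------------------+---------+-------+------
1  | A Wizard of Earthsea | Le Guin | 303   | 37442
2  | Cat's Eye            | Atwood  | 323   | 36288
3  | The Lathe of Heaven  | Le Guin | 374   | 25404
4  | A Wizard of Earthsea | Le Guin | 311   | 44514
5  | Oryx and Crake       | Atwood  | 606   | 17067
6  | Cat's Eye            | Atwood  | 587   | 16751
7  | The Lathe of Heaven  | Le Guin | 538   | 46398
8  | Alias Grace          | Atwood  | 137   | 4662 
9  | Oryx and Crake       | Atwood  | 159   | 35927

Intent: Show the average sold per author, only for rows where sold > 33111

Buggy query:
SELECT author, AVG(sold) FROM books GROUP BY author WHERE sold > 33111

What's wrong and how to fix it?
Bug: WHERE cannot follow GROUP BY

Fix: Move the WHERE clause before GROUP BY

Corrected query:
SELECT author, AVG(sold) FROM books WHERE sold > 33111 GROUP BY author

Result:
author  | AVG(sold)   
--------+-------------
Atwood  | 36107.5     
Le Guin | 42784.666667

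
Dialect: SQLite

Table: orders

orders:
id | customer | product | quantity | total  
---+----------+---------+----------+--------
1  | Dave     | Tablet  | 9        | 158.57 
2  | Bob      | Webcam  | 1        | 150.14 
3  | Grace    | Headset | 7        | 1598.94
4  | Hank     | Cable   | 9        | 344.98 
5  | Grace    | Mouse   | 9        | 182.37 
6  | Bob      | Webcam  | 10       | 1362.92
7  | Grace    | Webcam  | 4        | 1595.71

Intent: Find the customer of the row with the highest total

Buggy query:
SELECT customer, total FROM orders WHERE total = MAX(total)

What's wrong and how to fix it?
Bug: MAX(total) is an aggregate and cannot be used directly in WHERE

Fix: Use a subquery: WHERE total = (SELECT MAX(total) FROM orders)

Corrected query:
SELECT customer, total FROM orders WHERE total = (SELECT MAX(total) FROM orders)

Result:
customer | total  
---------+--------
Grace    | 1598.94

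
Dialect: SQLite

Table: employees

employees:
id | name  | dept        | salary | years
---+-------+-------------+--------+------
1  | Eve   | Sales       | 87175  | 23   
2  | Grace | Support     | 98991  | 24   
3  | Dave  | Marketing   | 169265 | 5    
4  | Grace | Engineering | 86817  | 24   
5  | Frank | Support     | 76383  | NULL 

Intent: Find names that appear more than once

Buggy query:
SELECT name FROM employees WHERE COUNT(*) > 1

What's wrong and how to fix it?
Bug: WHERE can't reference COUNT(*); aggregates are computed after WHERE

Fix: GROUP BY name, then filter groups with HAVING COUNT(*) > 1

Corrected query:
SELECT name FROM employees GROUP BY name HAVING COUNT(*) > 1

Result:
name 
-----
Grace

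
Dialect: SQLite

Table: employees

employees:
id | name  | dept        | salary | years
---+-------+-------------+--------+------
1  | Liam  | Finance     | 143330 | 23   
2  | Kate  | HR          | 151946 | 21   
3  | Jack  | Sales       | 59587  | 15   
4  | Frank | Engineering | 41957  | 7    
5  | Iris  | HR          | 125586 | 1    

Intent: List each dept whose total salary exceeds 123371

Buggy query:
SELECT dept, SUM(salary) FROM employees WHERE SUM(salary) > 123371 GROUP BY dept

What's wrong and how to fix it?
Bug: SUM(salary) is an aggregate, but WHERE filters rows before aggregation

Fix: Use HAVING (which filters groups after aggregation) instead of WHERE

Corrected query:
SELECT dept, SUM(salary) FROM employees GROUP BY dept HAVING SUM(salary) > 123371

Result:
dept    | SUM(salary)
--------+------------
Finance | 143330     
HR      | 277532     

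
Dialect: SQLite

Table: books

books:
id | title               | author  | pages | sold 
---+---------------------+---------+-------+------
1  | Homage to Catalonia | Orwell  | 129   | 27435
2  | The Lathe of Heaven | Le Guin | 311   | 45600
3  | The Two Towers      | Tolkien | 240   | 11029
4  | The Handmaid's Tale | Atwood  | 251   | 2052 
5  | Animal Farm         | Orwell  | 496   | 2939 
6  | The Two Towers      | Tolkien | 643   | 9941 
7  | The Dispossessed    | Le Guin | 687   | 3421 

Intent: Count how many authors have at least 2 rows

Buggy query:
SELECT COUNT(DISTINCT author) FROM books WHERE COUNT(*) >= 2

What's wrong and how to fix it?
Bug: WHERE filters individual rows, not groups, so a group-level COUNT is invalid there

Fix: Use a subquery that GROUPs and filters with HAVING, then count its rows

Corrected query:
SELECT COUNT(*) FROM (SELECT author FROM books GROUP BY author HAVING COUNT(*) >= 2)

Result:
COUNT(*)
--------
3       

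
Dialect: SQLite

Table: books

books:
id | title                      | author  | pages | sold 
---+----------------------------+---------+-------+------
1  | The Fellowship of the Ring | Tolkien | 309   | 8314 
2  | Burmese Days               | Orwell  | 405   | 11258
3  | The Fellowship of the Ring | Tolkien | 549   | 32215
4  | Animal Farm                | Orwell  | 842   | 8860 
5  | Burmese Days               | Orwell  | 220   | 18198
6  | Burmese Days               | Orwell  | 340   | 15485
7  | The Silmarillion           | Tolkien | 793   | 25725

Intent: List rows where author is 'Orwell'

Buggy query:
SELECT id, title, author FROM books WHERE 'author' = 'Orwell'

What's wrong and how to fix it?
Bug: Single quotes denote string literals in SQL; the column name is being compared as a constant string

Fix: Remove the quotes around the column name (or use double quotes for an identifier)

Corrected query:
SELECT id, title, author FROM books WHERE author = 'Orwell'

Result:
id | title        | author
---+--------------+-------
2  | Burmese Days | Orwell
4  | Animal Farm  | Orwell
5  | Burmese Days | Orwell
6  | Burmese Days | Orwell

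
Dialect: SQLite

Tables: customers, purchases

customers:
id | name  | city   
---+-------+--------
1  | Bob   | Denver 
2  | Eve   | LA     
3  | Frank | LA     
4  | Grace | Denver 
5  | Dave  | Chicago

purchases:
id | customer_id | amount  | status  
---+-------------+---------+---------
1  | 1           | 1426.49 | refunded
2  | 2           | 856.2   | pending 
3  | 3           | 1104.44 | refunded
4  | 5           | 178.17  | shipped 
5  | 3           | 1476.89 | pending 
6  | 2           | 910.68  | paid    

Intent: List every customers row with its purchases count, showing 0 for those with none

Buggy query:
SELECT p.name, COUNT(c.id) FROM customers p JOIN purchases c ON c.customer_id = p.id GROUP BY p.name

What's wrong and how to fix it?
Bug: An inner join excludes parents with zero children

Fix: Use LEFT JOIN so parents without children still appear (COUNT(c.id) gives 0)

Corrected query:
SELECT p.name, COUNT(c.id) FROM customers p LEFT JOIN purchases c ON c.customer_id = p.id GROUP BY p.name

Result:
name  | COUNT(c.id)
------+------------
Bob   | 1          
Dave  | 1          
Eve   | 2          
Frank | 2          
Grace | 0          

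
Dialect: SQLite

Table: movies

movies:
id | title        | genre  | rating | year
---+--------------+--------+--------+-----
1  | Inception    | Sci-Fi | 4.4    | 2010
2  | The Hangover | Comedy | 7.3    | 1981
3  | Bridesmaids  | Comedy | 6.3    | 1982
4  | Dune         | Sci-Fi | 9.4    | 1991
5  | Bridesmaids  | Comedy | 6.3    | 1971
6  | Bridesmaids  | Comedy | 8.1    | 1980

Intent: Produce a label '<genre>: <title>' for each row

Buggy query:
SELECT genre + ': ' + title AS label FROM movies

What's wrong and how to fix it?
Bug: SQLite uses || for string concatenation; + coerces text to numbers (yielding 0)

Fix: Use the || operator for string concatenation

Corrected query:
SELECT genre || ': ' || title AS label FROM movies

Result:
label               
--------------------
Sci-Fi: Inception   
Comedy: The Hangover
Comedy: Bridesmaids 
Sci-Fi: Dune        
Comedy: Bridesmaids 
Comedy: Bridesmaids 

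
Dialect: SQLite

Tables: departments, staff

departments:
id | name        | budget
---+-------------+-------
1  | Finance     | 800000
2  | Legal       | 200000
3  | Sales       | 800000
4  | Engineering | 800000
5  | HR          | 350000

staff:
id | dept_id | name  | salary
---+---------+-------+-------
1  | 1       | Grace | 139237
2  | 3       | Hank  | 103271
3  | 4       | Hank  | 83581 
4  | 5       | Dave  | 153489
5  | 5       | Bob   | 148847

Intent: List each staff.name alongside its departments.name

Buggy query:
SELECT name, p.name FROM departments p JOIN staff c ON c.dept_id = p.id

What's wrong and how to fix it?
Bug: Both tables have a 'name' column; the unqualified reference is ambiguous

Fix: Prefix ambiguous columns with the table alias

Corrected query:
SELECT c.name, p.name FROM departments p JOIN staff c ON c.dept_id = p.id

Result:
name  | name       
------+------------
Grace | Finance    
Hank  | Sales      
Hank  | Engineering
Dave  | HR         
Bob   | HR         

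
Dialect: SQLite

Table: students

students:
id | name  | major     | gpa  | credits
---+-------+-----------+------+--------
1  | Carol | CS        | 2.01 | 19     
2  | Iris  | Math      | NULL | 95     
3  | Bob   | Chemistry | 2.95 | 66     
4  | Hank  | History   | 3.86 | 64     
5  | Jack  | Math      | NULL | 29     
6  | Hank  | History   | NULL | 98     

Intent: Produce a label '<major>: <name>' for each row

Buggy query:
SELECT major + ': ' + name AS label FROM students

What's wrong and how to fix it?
Bug: '+' is numeric addition; on text columns SQLite converts them to 0 instead of concatenating

Fix: Replace + with || to concatenate text

Corrected query:
SELECT major || ': ' || name AS label FROM students

Result:
label         
--------------
CS: Carol     
Math: Iris    
Chemistry: Bob
History: Hank 
Math: Jack    
History: Hank 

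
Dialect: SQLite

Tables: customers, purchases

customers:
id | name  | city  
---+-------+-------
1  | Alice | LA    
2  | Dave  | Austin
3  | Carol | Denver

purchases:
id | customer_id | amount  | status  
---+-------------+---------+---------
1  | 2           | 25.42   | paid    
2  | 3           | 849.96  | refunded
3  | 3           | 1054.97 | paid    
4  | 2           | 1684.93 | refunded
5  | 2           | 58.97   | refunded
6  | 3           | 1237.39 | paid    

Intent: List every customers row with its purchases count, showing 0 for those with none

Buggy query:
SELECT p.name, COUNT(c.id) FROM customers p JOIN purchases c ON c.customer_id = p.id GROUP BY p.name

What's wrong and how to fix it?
Bug: INNER JOIN drops customers rows that have no matching purchases rows

Fix: Switch to LEFT JOIN to retain unmatched parent rows

Corrected query:
SELECT p.name, COUNT(c.id) FROM customers p LEFT JOIN purchases c ON c.customer_id = p.id GROUP BY p.name

Result:
name  | COUNT(c.id)
------+------------
Alice | 0          
Carol | 3          
Dave  | 3          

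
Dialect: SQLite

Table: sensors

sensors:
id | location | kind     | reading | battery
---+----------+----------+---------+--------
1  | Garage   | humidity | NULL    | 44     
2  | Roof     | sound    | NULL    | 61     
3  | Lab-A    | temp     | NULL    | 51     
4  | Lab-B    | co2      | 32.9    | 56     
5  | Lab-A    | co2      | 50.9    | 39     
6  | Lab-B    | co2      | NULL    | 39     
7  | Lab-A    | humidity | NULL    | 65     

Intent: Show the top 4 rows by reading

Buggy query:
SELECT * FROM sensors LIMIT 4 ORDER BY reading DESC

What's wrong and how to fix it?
Bug: ORDER BY cannot follow LIMIT; LIMIT is the final clause

Fix: Swap the clauses: ORDER BY first, then LIMIT

Corrected query:
SELECT * FROM sensors ORDER BY reading DESC LIMIT 4

Result:
id | location | kind     | reading | battery
---+----------+----------+---------+--------
5  | Lab-A    | co2      | 50.9    | 39     
4  | Lab-B    | co2      | 32.9    | 56     
1  | Garage   | humidity | NULL    | 44     
2  | Roof     | sound    | NULL    | 61     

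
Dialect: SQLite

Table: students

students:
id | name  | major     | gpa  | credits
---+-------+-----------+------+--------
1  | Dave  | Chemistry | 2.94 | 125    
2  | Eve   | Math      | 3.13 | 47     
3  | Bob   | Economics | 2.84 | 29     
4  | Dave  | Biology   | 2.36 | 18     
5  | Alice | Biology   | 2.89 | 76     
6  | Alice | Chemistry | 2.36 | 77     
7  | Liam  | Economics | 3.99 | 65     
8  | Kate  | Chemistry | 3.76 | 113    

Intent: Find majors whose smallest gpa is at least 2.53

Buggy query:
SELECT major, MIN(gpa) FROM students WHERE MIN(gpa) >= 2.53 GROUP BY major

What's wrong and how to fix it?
Bug: Aggregates like MIN are computed per group after WHERE runs

Fix: Use HAVING for the per-group MIN condition

Corrected query:
SELECT major, MIN(gpa) FROM students GROUP BY major HAVING MIN(gpa) >= 2.53

Result:
major     | MIN(gpa)
----------+---------
Economics | 2.84    
Math      | 3.13    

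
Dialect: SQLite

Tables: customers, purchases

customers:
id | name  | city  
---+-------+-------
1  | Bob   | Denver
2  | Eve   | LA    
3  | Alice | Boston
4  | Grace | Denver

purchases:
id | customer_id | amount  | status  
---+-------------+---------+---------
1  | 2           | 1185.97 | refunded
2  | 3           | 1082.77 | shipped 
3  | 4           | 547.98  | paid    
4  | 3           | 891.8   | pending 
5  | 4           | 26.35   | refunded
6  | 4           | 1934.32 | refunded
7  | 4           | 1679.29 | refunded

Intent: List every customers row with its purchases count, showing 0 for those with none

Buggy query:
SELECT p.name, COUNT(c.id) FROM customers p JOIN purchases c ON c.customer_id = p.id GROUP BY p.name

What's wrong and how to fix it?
Bug: An inner join excludes parents with zero children

Fix: Use LEFT JOIN so parents without children still appear (COUNT(c.id) gives 0)

Corrected query:
SELECT p.name, COUNT(c.id) FROM customers p LEFT JOIN purchases c ON c.customer_id = p.id GROUP BY p.name

Result:
name  | COUNT(c.id)
------+------------
Alice | 2          
Bob   | 0          
Eve   | 1          
Grace | 4          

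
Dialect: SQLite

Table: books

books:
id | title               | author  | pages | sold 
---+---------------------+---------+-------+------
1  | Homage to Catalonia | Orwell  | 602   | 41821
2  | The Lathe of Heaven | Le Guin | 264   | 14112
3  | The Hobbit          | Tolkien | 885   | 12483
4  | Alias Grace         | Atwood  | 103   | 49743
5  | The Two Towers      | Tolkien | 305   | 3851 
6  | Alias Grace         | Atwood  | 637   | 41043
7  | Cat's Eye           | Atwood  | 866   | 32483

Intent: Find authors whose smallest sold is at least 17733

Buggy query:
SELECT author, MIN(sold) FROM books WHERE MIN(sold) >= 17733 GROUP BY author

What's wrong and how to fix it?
Bug: MIN() in WHERE is a misuse of aggregate

Fix: Use HAVING for the per-group MIN condition

Corrected query:
SELECT author, MIN(sold) FROM books GROUP BY author HAVING MIN(sold) >= 17733

Result:
author | MIN(sold)
-------+----------
Atwood | 32483    
Orwell | 41821    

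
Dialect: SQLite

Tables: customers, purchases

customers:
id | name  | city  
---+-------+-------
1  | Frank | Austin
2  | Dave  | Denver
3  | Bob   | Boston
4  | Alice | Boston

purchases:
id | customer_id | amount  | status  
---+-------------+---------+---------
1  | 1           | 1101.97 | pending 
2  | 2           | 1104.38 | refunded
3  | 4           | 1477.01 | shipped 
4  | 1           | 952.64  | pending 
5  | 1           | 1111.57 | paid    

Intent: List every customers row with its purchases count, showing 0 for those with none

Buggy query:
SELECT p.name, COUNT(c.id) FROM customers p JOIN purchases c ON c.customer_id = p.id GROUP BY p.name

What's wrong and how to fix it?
Bug: INNER JOIN drops customers rows that have no matching purchases rows

Fix: Switch to LEFT JOIN to retain unmatched parent rows

Corrected query:
SELECT p.name, COUNT(c.id) FROM customers p LEFT JOIN purchases c ON c.customer_id = p.id GROUP BY p.name

Result:
name  | COUNT(c.id)
------+------------
Alice | 1          
Bob   | 0          
Dave  | 1          
Frank | 3          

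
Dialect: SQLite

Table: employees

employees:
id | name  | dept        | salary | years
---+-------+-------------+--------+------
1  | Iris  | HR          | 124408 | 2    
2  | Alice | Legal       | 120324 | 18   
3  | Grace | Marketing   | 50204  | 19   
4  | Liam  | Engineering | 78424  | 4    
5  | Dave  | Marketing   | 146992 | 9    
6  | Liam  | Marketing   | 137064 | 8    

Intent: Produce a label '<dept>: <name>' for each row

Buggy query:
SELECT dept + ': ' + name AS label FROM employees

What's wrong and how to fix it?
Bug: SQLite uses || for string concatenation; + coerces text to numbers (yielding 0)

Fix: Replace + with || to concatenate text

Corrected query:
SELECT dept || ': ' || name AS label FROM employees

Result:
label            
-----------------
HR: Iris         
Legal: Alice     
Marketing: Grace 
Engineering: Liam
Marketing: Dave  
Marketing: Liam  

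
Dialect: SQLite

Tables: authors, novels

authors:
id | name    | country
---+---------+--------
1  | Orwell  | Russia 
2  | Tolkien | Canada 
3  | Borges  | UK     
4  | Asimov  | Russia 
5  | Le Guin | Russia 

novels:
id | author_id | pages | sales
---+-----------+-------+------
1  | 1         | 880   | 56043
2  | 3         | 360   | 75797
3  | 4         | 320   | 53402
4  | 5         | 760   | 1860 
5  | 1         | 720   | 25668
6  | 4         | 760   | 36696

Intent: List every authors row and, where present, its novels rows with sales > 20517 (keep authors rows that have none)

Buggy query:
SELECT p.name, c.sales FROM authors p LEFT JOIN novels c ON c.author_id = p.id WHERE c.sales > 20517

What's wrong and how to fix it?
Bug: A WHERE condition on the right-hand table after LEFT JOIN drops unmatched parents

Fix: Move the right-table condition into the ON clause so unmatched parents are kept

Corrected query:
SELECT p.name, c.sales FROM authors p LEFT JOIN novels c ON c.author_id = p.id AND c.sales > 20517

Result:
name    | sales
--------+------
Orwell  | 25668
Orwell  | 56043
Tolkien | NULL 
Borges  | 75797
Asimov  | 36696
Asimov  | 53402
Le Guin | NULL 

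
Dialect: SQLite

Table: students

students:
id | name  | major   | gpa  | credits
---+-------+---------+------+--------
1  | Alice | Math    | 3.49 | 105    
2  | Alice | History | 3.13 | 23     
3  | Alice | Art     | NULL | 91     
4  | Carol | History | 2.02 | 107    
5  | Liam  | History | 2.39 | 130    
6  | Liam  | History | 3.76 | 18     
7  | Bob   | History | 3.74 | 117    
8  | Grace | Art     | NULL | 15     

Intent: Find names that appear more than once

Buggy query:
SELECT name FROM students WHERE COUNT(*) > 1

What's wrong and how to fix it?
Bug: COUNT(*) is an aggregate and cannot be used in WHERE

Fix: Group first, then use HAVING for the count condition

Corrected query:
SELECT name FROM students GROUP BY name HAVING COUNT(*) > 1

Result:
name 
-----
Alice
Liam 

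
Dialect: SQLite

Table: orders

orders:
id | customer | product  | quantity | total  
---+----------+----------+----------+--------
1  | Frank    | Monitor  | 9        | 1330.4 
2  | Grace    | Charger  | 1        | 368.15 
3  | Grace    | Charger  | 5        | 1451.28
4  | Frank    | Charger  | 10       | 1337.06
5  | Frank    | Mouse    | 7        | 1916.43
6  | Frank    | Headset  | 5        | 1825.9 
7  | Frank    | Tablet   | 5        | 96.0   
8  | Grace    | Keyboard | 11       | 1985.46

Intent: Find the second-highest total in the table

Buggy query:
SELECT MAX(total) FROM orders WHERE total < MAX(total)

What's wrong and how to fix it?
Bug: The inner MAX is an aggregate inside WHERE, which is not allowed

Fix: Put the inner MAX in a scalar subquery

Corrected query:
SELECT MAX(total) FROM orders WHERE total < (SELECT MAX(total) FROM orders)

Result:
MAX(total)
----------
1916.43   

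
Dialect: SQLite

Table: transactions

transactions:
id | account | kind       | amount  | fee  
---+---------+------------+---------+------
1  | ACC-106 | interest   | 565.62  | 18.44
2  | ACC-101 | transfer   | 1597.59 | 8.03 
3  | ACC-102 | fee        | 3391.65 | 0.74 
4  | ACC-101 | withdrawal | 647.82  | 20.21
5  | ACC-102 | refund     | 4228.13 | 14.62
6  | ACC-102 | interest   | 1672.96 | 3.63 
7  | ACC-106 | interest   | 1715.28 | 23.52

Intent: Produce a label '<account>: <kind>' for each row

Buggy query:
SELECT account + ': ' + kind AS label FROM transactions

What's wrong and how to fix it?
Bug: '+' is numeric addition; on text columns SQLite converts them to 0 instead of concatenating

Fix: Replace + with || to concatenate text

Corrected query:
SELECT account || ': ' || kind AS label FROM transactions

Result:
label              
-------------------
ACC-106: interest  
ACC-101: transfer  
ACC-102: fee       
ACC-101: withdrawal
ACC-102: refund    
ACC-102: interest  
ACC-106: interest  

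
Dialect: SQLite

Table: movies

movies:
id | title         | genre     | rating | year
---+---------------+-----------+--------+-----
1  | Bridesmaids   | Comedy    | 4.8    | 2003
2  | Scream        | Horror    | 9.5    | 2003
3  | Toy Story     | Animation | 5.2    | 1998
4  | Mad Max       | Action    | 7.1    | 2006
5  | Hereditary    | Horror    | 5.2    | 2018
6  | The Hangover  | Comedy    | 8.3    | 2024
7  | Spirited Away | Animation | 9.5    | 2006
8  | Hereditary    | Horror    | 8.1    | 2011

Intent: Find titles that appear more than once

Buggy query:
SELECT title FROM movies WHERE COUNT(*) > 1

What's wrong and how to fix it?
Bug: COUNT(*) is an aggregate and cannot be used in WHERE

Fix: Group first, then use HAVING for the count condition

Corrected query:
SELECT title FROM movies GROUP BY title HAVING COUNT(*) > 1

Result:
title     
----------
Hereditary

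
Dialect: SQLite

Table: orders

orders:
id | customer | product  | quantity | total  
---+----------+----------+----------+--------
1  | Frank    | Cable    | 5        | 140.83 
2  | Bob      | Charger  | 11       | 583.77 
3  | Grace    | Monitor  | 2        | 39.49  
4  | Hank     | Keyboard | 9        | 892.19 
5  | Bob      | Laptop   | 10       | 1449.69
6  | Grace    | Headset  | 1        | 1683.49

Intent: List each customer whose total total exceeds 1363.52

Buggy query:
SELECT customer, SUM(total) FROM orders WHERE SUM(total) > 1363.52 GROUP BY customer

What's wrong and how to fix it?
Bug: WHERE runs before GROUP BY, so aggregates aren't available there

Fix: Move the aggregate condition to a HAVING clause

Corrected query:
SELECT customer, SUM(total) FROM orders GROUP BY customer HAVING SUM(total) > 1363.52

Result:
customer | SUM(total)
---------+-----------
Bob      | 2033.46   
Grace    | 1722.98   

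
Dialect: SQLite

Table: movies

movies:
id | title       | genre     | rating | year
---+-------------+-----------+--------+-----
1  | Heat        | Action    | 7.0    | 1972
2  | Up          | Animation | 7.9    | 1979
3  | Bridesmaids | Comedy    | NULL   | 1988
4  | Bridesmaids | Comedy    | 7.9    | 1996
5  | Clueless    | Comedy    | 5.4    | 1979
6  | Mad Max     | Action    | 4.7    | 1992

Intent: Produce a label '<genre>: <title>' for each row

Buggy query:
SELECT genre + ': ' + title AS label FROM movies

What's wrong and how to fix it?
Bug: SQLite uses || for string concatenation; + coerces text to numbers (yielding 0)

Fix: Replace + with || to concatenate text

Corrected query:
SELECT genre || ': ' || title AS label FROM movies

Result:
label              
-------------------
Action: Heat       
Animation: Up      
Comedy: Bridesmaids
Comedy: Bridesmaids
Comedy: Clueless   
Action: Mad Max    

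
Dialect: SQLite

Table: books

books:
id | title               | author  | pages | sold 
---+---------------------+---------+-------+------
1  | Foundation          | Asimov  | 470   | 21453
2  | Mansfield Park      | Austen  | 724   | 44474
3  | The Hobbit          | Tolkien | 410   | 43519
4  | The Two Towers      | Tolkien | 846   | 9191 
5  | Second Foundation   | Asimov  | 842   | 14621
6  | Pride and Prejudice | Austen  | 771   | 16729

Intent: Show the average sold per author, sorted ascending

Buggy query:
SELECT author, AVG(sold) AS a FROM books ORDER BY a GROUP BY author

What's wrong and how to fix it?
Bug: ORDER BY appears before GROUP BY; SQL clause order requires GROUP BY first

Fix: Reorder: SELECT … FROM … GROUP BY … ORDER BY …

Corrected query:
SELECT author, AVG(sold) AS a FROM books GROUP BY author ORDER BY a

Result:
author  | a      
--------+--------
Asimov  | 18037  
Tolkien | 26355  
Austen  | 30601.5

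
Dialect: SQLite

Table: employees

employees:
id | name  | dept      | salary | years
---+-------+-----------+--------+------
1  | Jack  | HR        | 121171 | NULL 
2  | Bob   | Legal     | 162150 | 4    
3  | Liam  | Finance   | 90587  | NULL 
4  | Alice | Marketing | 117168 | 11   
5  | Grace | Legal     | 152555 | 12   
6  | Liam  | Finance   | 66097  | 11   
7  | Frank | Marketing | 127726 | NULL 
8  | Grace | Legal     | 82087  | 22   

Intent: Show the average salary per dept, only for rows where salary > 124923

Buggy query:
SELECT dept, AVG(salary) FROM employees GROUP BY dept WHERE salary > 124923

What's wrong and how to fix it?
Bug: WHERE cannot follow GROUP BY

Fix: Move the WHERE clause before GROUP BY

Corrected query:
SELECT dept, AVG(salary) FROM employees WHERE salary > 124923 GROUP BY dept

Result:
dept      | AVG(salary)
----------+------------
Legal     | 157352.5   
Marketing | 127726     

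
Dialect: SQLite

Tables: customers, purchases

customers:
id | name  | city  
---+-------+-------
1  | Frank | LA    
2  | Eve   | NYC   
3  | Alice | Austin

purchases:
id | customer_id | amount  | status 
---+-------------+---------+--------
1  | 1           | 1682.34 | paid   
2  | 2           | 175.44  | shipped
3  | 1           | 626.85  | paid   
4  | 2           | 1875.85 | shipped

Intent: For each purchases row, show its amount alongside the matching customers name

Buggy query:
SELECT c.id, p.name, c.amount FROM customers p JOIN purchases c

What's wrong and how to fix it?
Bug: Missing join condition: each purchases row is matched to all customers rows instead of just its own

Fix: Specify the join condition linking the foreign key to the parent id

Corrected query:
SELECT c.id, p.name, c.amount FROM customers p JOIN purchases c ON c.customer_id = p.id

Result:
id | name  | amount 
---+-------+--------
1  | Frank | 1682.34
2  | Eve   | 175.44 
3  | Frank | 626.85 
4  | Eve   | 1875.85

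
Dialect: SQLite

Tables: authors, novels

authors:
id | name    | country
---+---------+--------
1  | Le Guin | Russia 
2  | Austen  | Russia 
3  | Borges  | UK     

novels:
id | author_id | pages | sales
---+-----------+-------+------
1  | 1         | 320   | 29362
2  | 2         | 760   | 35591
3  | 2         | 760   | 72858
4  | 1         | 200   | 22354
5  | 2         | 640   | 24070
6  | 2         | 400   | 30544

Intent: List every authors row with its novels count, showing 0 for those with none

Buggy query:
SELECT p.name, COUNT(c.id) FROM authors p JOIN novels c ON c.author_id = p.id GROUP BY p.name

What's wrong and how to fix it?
Bug: INNER JOIN drops authors rows that have no matching novels rows

Fix: Switch to LEFT JOIN to retain unmatched parent rows

Corrected query:
SELECT p.name, COUNT(c.id) FROM authors p LEFT JOIN novels c ON c.author_id = p.id GROUP BY p.name

Result:
name    | COUNT(c.id)
--------+------------
Austen  | 4          
Borges  | 0          
Le Guin | 2          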